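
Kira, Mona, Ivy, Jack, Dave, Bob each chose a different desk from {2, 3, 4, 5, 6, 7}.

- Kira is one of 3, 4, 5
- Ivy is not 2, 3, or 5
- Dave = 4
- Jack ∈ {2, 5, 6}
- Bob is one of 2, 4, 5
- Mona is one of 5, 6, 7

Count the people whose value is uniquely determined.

Dave must be 4 (only option left). So Kira, Ivy, Bob can't be 4.
The 5 still-open variables draw from only 5 values {2, 3, 5, 6, 7}, so each is used; only Kira can be 3, hence Kira = 3.
Determined: Kira=3, Dave=4. The other people each still have more than one consistent value. That makes 2.

2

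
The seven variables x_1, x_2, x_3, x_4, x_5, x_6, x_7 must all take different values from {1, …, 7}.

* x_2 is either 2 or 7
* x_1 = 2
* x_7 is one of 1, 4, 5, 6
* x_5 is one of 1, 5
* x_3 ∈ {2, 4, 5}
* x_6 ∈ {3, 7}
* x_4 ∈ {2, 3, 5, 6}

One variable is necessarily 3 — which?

x_1 has just one choice, so x_1 = 2. Remove 2 from x_2, x_3, x_4.
That leaves x_2 = 7. Remove 7 from x_6.
So 3 goes to x_6.

x_6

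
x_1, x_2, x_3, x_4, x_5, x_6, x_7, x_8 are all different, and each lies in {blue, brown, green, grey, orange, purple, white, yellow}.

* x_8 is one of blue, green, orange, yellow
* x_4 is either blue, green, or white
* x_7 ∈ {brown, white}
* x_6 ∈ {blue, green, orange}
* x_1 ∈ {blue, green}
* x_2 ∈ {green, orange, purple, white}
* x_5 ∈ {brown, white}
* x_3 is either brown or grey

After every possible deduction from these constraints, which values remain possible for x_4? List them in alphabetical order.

blue, green

The 8 variables draw from only 8 values {blue, brown, green, grey, orange, purple, white, yellow}, so each is used; only x_3 can be grey, hence x_3 = grey.
Among the 7 still-open variables, purple fits only x_2 (and all 7 values in {blue, brown, green, orange, purple, white, yellow} must be used), so x_2 = purple.
The 6 still-open variables together cover exactly {blue, brown, green, orange, white, yellow} — 6 values for 6 variables — and yellow appears only in x_8's list, so x_8 = yellow.
The 5 still-open variables together cover exactly {blue, brown, green, orange, white} — 5 values for 5 variables — and orange appears only in x_6's list, so x_6 = orange.
The 2 variables x_5 and x_7 are confined to {brown, white}, which locks those values in; drop them from x_4.
No further eliminations apply; x_4 can still be any of blue, green.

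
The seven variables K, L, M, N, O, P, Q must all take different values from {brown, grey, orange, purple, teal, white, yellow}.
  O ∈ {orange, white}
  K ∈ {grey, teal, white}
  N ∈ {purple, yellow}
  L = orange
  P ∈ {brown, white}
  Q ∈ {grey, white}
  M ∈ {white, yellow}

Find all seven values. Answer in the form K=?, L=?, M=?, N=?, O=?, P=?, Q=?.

K=teal, L=orange, M=yellow, N=purple, O=white, P=brown, Q=grey

L must be orange (only option left). Strike orange from O.
That leaves O = white. Eliminate white elsewhere: K, M, P, Q.
P has just one choice, so P = brown.
Q has just one choice, so Q = grey. Eliminate grey elsewhere: K.
That leaves K = teal.
M's domain is down to {yellow}, so M = yellow. Eliminate yellow elsewhere: N.
That leaves N = purple.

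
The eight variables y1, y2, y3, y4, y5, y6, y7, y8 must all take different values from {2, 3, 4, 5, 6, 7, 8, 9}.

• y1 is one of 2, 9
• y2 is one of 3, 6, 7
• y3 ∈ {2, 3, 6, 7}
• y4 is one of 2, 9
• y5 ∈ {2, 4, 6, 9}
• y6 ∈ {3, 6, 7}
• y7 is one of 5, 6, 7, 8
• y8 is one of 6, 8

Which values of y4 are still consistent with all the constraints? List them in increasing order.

2, 9

Among the 8 variables, 4 fits only y5 (and all 8 values in {2, 3, 4, 5, 6, 7, 8, 9} must be used), so y5 = 4.
Among the 7 still-open variables, 5 fits only y7 (and all 7 values in {2, 3, 5, 6, 7, 8, 9} must be used), so y7 = 5.
The 6 still-open variables together cover exactly {2, 3, 6, 7, 8, 9} — 6 values for 6 variables — and 8 appears only in y8's list, so y8 = 8.
y1 and y4 between them cover only {2, 9} — a naked pair. Remove those values from y3.
No further eliminations apply; y4 can still be any of 2, 9.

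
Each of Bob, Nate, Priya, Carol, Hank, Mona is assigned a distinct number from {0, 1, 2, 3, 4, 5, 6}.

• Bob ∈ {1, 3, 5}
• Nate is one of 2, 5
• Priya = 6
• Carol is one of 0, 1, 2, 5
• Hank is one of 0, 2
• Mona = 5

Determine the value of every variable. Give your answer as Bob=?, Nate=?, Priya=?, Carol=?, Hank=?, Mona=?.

Bob=3, Nate=2, Priya=6, Carol=1, Hank=0, Mona=5

Priya's domain is down to {6}, so Priya = 6.
Mona must be 5 (only option left). Strike 5 from Bob, Nate, Carol.
Nate must be 2 (only option left). Remove 2 from Carol, Hank.
Hank's domain is down to {0}, so Hank = 0. Remove 0 from Carol.
Carol must be 1 (only option left). Eliminate 1 elsewhere: Bob.
Bob's domain is down to {3}, so Bob = 3.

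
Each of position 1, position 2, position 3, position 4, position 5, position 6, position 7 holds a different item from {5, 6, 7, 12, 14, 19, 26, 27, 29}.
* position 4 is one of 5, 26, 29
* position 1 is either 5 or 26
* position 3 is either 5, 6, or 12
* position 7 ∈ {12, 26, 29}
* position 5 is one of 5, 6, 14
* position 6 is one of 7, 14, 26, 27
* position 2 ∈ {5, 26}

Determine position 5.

position 1 and position 2 share exactly the 2 values {5, 26}; by pigeonhole those values go to them, so strike 5, 26 from position 3, position 4, position 5, position 6, position 7.
position 4 must be 29 (only option left). Remove 29 from position 7.
position 7's domain is down to {12}, so position 7 = 12. Remove 12 from position 3.
That leaves position 3 = 6. Strike 6 from position 5.
So position 5 = 14.

14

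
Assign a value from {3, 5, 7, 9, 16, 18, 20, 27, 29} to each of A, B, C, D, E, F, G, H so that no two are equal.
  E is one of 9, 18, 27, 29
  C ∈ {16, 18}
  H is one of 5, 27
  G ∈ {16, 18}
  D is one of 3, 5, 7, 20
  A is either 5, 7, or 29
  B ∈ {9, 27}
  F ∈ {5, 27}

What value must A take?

7

C and G between them cover only {16, 18} — a naked pair. Remove those values from E.
The 2 variables F and H are confined to {5, 27}, which locks those values in; drop them from A, B, D, E.
B must be 9 (only option left). Remove 9 from E.
E has just one choice, so E = 29. Remove 29 from A.
So A = 7.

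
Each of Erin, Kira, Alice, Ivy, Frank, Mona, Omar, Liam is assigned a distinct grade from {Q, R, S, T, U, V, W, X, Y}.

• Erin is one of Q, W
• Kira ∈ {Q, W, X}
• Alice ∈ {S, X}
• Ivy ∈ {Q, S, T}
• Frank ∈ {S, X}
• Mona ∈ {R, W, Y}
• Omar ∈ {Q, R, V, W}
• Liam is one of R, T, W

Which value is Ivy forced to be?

T

The 8 variables draw from only 8 values {Q, R, S, T, V, W, X, Y}, so each is used; only Omar can be V, hence Omar = V.
The 7 still-open variables draw from only 7 values {Q, R, S, T, W, X, Y}, so each is used; only Mona can be Y, hence Mona = Y.
The 6 still-open variables draw from only 6 values {Q, R, S, T, W, X}, so each is used; only Liam can be R, hence Liam = R.
The 5 still-open variables together cover exactly {Q, S, T, W, X} — 5 values for 5 variables — and T appears only in Ivy's list, so Ivy = T.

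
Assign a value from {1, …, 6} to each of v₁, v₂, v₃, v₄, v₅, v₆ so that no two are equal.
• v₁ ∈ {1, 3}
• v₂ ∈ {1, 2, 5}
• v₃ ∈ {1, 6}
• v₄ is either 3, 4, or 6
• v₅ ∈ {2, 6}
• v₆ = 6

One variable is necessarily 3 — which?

v₁

v₆ has just one choice, so v₆ = 6. Strike 6 from v₃, v₄, v₅.
v₃ has just one choice, so v₃ = 1. Strike 1 from v₁, v₂.
So 3 goes to v₁.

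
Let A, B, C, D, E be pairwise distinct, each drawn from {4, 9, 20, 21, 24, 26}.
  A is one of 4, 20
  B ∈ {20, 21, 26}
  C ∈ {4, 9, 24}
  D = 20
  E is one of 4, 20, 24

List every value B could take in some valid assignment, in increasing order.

21, 26

D has just one choice, so D = 20. Strike 20 from A, B, E.
A must be 4 (only option left). Strike 4 from C, E.
That leaves E = 24. Eliminate 24 elsewhere: C.
C must be 9 (only option left).
No further eliminations apply; B can still be any of 21, 26.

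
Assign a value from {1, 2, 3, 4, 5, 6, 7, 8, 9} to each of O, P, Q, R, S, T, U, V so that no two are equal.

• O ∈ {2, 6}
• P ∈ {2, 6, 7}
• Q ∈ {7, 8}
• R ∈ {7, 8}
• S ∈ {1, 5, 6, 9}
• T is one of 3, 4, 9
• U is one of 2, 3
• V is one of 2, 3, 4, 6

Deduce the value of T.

The 2 variables Q and R are confined to {7, 8}, which locks those values in; drop them from P.
O and P share exactly the 2 values {2, 6}; by pigeonhole those values go to them, so strike 2, 6 from S, U, V.
U has just one choice, so U = 3. Eliminate 3 elsewhere: T, V.
V has just one choice, so V = 4. Remove 4 from T.
So T = 9.

9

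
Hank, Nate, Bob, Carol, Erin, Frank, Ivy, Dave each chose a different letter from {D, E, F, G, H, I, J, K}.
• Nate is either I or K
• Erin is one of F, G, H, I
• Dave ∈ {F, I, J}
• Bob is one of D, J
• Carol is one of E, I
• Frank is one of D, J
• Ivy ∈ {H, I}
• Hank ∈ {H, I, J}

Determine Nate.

K

The 8 variables together cover exactly {D, E, F, G, H, I, J, K} — 8 values for 8 variables — and E appears only in Carol's list, so Carol = E.
Among the 7 still-open variables, G fits only Erin (and all 7 values in {D, F, G, H, I, J, K} must be used), so Erin = G.
The 6 still-open variables together cover exactly {D, F, H, I, J, K} — 6 values for 6 variables — and F appears only in Dave's list, so Dave = F.
The 5 still-open variables together cover exactly {D, H, I, J, K} — 5 values for 5 variables — and K appears only in Nate's list, so Nate = K.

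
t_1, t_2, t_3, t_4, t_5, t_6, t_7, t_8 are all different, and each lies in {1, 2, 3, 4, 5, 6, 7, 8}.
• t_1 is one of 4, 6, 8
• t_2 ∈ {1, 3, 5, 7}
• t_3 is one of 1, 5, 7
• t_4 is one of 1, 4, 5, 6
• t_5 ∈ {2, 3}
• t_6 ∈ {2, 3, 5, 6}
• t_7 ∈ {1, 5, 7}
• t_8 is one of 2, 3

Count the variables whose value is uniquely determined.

The 8 variables together cover exactly {1, 2, 3, 4, 5, 6, 7, 8} — 8 values for 8 variables — and 8 appears only in t_1's list, so t_1 = 8.
Among the 7 still-open variables, 4 fits only t_4 (and all 7 values in {1, 2, 3, 4, 5, 6, 7} must be used), so t_4 = 4.
The 6 still-open variables together cover exactly {1, 2, 3, 5, 6, 7} — 6 values for 6 variables — and 6 appears only in t_6's list, so t_6 = 6.
t_5 and t_8 share exactly the 2 values {2, 3}; by pigeonhole those values go to them, so strike 2, 3 from t_2.
Determined: t_1=8, t_4=4, t_6=6. The other variables each still have more than one consistent value. That makes 3.

3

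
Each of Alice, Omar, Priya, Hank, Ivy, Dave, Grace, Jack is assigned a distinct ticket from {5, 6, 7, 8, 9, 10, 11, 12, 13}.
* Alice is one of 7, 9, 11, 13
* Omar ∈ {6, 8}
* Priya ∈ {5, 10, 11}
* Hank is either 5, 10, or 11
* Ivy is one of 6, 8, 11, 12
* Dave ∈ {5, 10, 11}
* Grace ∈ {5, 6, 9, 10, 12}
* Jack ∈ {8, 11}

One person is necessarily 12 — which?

Ivy

The 3 variables Priya, Hank, Dave are confined to {5, 10, 11}, which locks those values in; drop them from Alice, Ivy, Grace, Jack.
Jack has just one choice, so Jack = 8. Eliminate 8 elsewhere: Omar, Ivy.
Omar has just one choice, so Omar = 6. So Ivy, Grace can't be 6.
So 12 goes to Ivy.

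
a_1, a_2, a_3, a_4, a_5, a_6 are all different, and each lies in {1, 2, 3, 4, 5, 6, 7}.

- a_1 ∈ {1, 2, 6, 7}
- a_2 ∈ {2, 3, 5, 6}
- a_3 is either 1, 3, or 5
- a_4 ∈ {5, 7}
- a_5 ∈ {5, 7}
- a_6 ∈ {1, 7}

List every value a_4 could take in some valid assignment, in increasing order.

5, 7

a_4 and a_5 between them cover only {5, 7} — a naked pair. Remove those values from a_1, a_2, a_3, a_6.
a_6 must be 1 (only option left). Remove 1 from a_1, a_3.
a_3 has just one choice, so a_3 = 3. So a_2 can't be 3.
No further eliminations apply; a_4 can still be any of 5, 7.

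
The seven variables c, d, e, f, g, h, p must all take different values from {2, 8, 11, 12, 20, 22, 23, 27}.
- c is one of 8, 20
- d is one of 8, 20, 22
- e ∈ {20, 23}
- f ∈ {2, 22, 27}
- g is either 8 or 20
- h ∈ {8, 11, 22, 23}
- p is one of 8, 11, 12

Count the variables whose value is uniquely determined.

4

c and g between them cover only {8, 20} — a naked pair. Remove those values from d, e, h, p.
d's domain is down to {22}, so d = 22. So f, h can't be 22.
e's domain is down to {23}, so e = 23. Eliminate 23 elsewhere: h.
h has just one choice, so h = 11. Eliminate 11 elsewhere: p.
p has just one choice, so p = 12.
Determined: d=22, e=23, h=11, p=12. The other variables each still have more than one consistent value. That makes 4.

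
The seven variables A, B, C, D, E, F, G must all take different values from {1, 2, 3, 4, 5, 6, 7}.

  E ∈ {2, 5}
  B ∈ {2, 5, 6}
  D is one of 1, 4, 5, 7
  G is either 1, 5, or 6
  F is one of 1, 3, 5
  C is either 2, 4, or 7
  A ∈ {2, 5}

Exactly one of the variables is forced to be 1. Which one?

The 7 variables together cover exactly {1, 2, 3, 4, 5, 6, 7} — 7 values for 7 variables — and 3 appears only in F's list, so F = 3.
A and E share exactly the 2 values {2, 5}; by pigeonhole those values go to them, so strike 2, 5 from B, C, D, G.
B's domain is down to {6}, so B = 6. Strike 6 from G.
So 1 goes to G.

G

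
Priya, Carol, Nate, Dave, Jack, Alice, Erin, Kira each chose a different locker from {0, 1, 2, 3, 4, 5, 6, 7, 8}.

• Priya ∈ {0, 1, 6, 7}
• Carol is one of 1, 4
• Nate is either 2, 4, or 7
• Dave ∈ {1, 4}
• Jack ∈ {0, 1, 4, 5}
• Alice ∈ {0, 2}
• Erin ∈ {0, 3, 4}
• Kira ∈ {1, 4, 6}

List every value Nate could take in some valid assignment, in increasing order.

2, 7

Among the 8 variables, 3 fits only Erin (and all 8 values in {0, 1, 2, 3, 4, 5, 6, 7} must be used), so Erin = 3.
Among the 7 still-open variables, 5 fits only Jack (and all 7 values in {0, 1, 2, 4, 5, 6, 7} must be used), so Jack = 5.
Carol and Dave share exactly the 2 values {1, 4}; by pigeonhole those values go to them, so strike 1, 4 from Priya, Nate, Kira.
Kira has just one choice, so Kira = 6. So Priya can't be 6.
No further eliminations apply; Nate can still be any of 2, 7.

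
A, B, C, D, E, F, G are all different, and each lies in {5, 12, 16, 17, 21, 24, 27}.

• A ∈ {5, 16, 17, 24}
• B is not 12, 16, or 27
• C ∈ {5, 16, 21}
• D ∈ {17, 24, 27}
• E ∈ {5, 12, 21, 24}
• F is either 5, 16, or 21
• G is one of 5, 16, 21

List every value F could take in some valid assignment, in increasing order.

The 7 variables draw from only 7 values {5, 12, 16, 17, 21, 24, 27}, so each is used; only E can be 12, hence E = 12.
Among the 6 still-open variables, 27 fits only D (and all 6 values in {5, 16, 17, 21, 24, 27} must be used), so D = 27.
The 3 variables C, F, G are confined to {5, 16, 21}, which locks those values in; drop them from A, B.
No further eliminations apply; F can still be any of 5, 16, 21.

5, 16, 21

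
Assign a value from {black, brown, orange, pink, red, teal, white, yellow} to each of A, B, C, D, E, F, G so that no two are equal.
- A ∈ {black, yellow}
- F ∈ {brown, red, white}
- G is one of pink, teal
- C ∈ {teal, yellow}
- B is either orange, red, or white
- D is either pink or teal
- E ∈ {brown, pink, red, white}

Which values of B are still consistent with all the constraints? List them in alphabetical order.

orange, red, white

D and G share exactly the 2 values {pink, teal}; by pigeonhole those values go to them, so strike pink, teal from C, E.
C's domain is down to {yellow}, so C = yellow. Eliminate yellow elsewhere: A.
That leaves A = black.
No further eliminations apply; B can still be any of orange, red, white.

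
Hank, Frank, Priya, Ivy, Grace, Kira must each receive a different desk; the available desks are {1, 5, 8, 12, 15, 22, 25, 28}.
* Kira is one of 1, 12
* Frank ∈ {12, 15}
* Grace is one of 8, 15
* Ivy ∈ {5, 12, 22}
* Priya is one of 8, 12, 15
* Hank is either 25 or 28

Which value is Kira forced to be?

The 3 variables Frank, Priya, Grace are confined to {8, 12, 15}, which locks those values in; drop them from Ivy, Kira.
So Kira = 1.

1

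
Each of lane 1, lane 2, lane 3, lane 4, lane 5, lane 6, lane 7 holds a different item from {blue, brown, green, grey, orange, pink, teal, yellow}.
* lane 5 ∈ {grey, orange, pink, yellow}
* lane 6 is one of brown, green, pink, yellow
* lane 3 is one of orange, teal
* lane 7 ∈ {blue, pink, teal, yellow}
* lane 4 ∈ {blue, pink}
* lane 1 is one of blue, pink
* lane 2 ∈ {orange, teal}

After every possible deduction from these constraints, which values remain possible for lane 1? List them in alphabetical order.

lane 1 and lane 4 share exactly the 2 values {blue, pink}; by pigeonhole those values go to them, so strike blue, pink from lane 5, lane 6, lane 7.
The 2 variables lane 2 and lane 3 are confined to {orange, teal}, which locks those values in; drop them from lane 5, lane 7.
That leaves lane 7 = yellow. Strike yellow from lane 5, lane 6.
lane 5 must be grey (only option left).
No further eliminations apply; lane 1 can still be any of blue, pink.

blue, pink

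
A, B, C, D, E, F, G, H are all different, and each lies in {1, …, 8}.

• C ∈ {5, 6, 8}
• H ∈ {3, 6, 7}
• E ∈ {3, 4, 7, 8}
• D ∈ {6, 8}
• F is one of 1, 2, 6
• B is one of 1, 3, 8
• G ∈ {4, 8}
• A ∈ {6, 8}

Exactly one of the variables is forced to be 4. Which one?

G

The 8 variables draw from only 8 values {1, 2, 3, 4, 5, 6, 7, 8}, so each is used; only F can be 2, hence F = 2.
The 7 still-open variables draw from only 7 values {1, 3, 4, 5, 6, 7, 8}, so each is used; only B can be 1, hence B = 1.
The 6 still-open variables draw from only 6 values {3, 4, 5, 6, 7, 8}, so each is used; only C can be 5, hence C = 5.
A and D between them cover only {6, 8} — a naked pair. Remove those values from E, G, H.
So 4 goes to G.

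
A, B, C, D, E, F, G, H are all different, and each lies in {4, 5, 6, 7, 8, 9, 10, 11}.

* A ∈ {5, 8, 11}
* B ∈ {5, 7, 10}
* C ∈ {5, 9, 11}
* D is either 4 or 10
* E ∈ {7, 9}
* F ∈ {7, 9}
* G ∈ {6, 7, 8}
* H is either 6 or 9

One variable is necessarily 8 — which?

Among the 8 variables, 4 fits only D (and all 8 values in {4, 5, 6, 7, 8, 9, 10, 11} must be used), so D = 4.
Among the 7 still-open variables, 10 fits only B (and all 7 values in {5, 6, 7, 8, 9, 10, 11} must be used), so B = 10.
The 2 variables E and F are confined to {7, 9}, which locks those values in; drop them from C, G, H.
H must be 6 (only option left). So G can't be 6.
So 8 goes to G.

G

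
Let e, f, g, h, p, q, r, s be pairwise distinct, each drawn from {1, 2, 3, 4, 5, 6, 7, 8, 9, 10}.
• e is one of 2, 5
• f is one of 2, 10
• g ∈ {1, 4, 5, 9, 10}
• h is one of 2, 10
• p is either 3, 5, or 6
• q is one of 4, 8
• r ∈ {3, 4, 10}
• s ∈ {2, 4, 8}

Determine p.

f and h between them cover only {2, 10} — a naked pair. Remove those values from e, g, r, s.
That leaves e = 5. So g, p can't be 5.
q and s between them cover only {4, 8} — a naked pair. Remove those values from g, r.
r must be 3 (only option left). Strike 3 from p.
So p = 6.

6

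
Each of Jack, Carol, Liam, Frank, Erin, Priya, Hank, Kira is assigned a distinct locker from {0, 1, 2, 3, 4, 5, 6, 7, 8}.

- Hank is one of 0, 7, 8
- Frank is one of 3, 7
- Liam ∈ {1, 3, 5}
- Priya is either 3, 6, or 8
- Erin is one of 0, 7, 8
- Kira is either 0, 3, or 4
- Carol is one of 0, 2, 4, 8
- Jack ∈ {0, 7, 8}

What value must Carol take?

2

Jack, Erin, Hank share exactly the 3 values {0, 7, 8}; by pigeonhole those values go to them, so strike 0, 7, 8 from Carol, Frank, Priya, Kira.
Frank must be 3 (only option left). Eliminate 3 elsewhere: Liam, Priya, Kira.
Priya has just one choice, so Priya = 6.
That leaves Kira = 4. Strike 4 from Carol.
So Carol = 2.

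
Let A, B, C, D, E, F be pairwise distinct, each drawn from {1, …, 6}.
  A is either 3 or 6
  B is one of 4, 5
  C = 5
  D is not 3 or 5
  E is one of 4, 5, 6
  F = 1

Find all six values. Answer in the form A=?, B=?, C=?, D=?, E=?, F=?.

A=3, B=4, C=5, D=2, E=6, F=1

C must be 5 (only option left). Eliminate 5 elsewhere: B, E.
F's domain is down to {1}, so F = 1. So D can't be 1.
B has just one choice, so B = 4. Eliminate 4 elsewhere: D, E.
That leaves E = 6. So A, D can't be 6.
A must be 3 (only option left).
D's domain is down to {2}, so D = 2.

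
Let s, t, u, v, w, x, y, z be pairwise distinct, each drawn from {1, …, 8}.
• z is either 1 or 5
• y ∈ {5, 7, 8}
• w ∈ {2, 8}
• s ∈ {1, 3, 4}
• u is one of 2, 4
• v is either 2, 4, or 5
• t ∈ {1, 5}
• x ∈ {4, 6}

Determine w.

8

The 8 variables together cover exactly {1, 2, 3, 4, 5, 6, 7, 8} — 8 values for 8 variables — and 3 appears only in s's list, so s = 3.
The 7 still-open variables together cover exactly {1, 2, 4, 5, 6, 7, 8} — 7 values for 7 variables — and 6 appears only in x's list, so x = 6.
The 6 still-open variables together cover exactly {1, 2, 4, 5, 7, 8} — 6 values for 6 variables — and 7 appears only in y's list, so y = 7.
The 5 still-open variables together cover exactly {1, 2, 4, 5, 8} — 5 values for 5 variables — and 8 appears only in w's list, so w = 8.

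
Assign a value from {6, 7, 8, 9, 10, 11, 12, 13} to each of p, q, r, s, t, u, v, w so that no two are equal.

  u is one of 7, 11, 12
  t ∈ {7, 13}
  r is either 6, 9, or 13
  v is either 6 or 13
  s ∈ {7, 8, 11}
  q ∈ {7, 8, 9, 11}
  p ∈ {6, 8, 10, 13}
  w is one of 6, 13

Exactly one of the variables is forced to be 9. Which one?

The 8 variables draw from only 8 values {6, 7, 8, 9, 10, 11, 12, 13}, so each is used; only p can be 10, hence p = 10.
The 7 still-open variables draw from only 7 values {6, 7, 8, 9, 11, 12, 13}, so each is used; only u can be 12, hence u = 12.
v and w share exactly the 2 values {6, 13}; by pigeonhole those values go to them, so strike 6, 13 from r, t.
So 9 goes to r.

r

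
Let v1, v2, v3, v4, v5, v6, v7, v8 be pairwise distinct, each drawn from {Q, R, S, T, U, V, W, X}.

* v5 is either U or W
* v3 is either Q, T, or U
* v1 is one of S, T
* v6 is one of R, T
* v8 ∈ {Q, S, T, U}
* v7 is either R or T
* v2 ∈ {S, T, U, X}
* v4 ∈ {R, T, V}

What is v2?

Among the 8 variables, V fits only v4 (and all 8 values in {Q, R, S, T, U, V, W, X} must be used), so v4 = V.
The 7 still-open variables together cover exactly {Q, R, S, T, U, W, X} — 7 values for 7 variables — and W appears only in v5's list, so v5 = W.
The 6 still-open variables draw from only 6 values {Q, R, S, T, U, X}, so each is used; only v2 can be X, hence v2 = X.

X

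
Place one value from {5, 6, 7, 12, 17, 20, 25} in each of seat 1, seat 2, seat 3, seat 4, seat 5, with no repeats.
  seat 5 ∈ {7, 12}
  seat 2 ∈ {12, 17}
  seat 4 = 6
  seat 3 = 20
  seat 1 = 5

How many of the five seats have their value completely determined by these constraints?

3

seat 1 must be 5 (only option left).
seat 3 has just one choice, so seat 3 = 20.
seat 4 must be 6 (only option left).
Determined: seat 1=5, seat 3=20, seat 4=6. The other seats each still have more than one consistent value. That makes 3.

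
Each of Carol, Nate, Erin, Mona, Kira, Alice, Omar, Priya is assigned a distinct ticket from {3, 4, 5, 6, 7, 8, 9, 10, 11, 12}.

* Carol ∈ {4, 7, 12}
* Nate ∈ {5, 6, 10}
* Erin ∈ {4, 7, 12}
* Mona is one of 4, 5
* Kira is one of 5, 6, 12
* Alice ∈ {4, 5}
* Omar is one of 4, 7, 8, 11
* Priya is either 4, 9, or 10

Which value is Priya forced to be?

9

Mona and Alice between them cover only {4, 5} — a naked pair. Remove those values from Carol, Nate, Erin, Kira, Omar, Priya.
Carol and Erin between them cover only {7, 12} — a naked pair. Remove those values from Kira, Omar.
Kira has just one choice, so Kira = 6. Strike 6 from Nate.
That leaves Nate = 10. Strike 10 from Priya.
So Priya = 9.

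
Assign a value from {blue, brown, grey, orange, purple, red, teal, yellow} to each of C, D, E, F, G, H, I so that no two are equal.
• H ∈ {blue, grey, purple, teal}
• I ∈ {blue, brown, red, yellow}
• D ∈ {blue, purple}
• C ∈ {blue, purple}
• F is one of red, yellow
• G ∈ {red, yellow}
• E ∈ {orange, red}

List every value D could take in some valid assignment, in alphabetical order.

C and D share exactly the 2 values {blue, purple}; by pigeonhole those values go to them, so strike blue, purple from H, I.
F and G between them cover only {red, yellow} — a naked pair. Remove those values from E, I.
E has just one choice, so E = orange.
I must be brown (only option left).
No further eliminations apply; D can still be any of blue, purple.

blue, purple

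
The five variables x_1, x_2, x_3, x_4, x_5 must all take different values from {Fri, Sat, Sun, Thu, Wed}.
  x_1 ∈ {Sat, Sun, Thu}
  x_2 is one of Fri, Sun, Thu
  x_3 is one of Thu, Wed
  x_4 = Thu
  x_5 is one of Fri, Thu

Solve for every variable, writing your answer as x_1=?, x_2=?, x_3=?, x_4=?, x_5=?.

x_1=Sat, x_2=Sun, x_3=Wed, x_4=Thu, x_5=Fri

x_4's domain is down to {Thu}, so x_4 = Thu. Eliminate Thu elsewhere: x_1, x_2, x_3, x_5.
x_5 must be Fri (only option left). Strike Fri from x_2.
x_2 must be Sun (only option left). Strike Sun from x_1.
x_3's domain is down to {Wed}, so x_3 = Wed.
x_1 has just one choice, so x_1 = Sat.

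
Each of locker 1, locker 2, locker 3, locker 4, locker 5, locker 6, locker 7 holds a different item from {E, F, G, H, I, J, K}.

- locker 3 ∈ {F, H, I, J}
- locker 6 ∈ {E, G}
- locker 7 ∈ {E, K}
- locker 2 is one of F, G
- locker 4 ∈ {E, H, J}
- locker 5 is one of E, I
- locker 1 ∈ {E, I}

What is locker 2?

F

The 7 variables draw from only 7 values {E, F, G, H, I, J, K}, so each is used; only locker 7 can be K, hence locker 7 = K.
The 2 variables locker 1 and locker 5 are confined to {E, I}, which locks those values in; drop them from locker 3, locker 4, locker 6.
locker 6 has just one choice, so locker 6 = G. Eliminate G elsewhere: locker 2.
So locker 2 = F.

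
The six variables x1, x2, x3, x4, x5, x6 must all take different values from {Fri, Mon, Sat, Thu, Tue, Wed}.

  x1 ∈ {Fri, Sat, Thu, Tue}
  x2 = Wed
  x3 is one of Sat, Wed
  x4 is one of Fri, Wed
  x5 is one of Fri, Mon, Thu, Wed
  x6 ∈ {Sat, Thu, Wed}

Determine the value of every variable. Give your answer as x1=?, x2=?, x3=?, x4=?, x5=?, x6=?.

x1=Tue, x2=Wed, x3=Sat, x4=Fri, x5=Mon, x6=Thu

x2's domain is down to {Wed}, so x2 = Wed. Strike Wed from x3, x4, x5, x6.
x3's domain is down to {Sat}, so x3 = Sat. Strike Sat from x1, x6.
x4 has just one choice, so x4 = Fri. So x1, x5 can't be Fri.
x6's domain is down to {Thu}, so x6 = Thu. Strike Thu from x1, x5.
x1's domain is down to {Tue}, so x1 = Tue.
x5 has just one choice, so x5 = Mon.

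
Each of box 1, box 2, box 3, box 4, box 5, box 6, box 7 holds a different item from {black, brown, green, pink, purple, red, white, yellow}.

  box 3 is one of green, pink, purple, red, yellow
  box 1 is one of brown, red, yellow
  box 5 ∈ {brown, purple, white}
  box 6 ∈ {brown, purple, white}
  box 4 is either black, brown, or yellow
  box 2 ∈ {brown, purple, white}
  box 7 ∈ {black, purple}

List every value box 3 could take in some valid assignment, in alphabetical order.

box 2, box 5, box 6 between them cover only {brown, purple, white} — a naked triple. Remove those values from box 1, box 3, box 4, box 7.
box 7 must be black (only option left). Strike black from box 4.
That leaves box 4 = yellow. Strike yellow from box 1, box 3.
box 1 must be red (only option left). Remove red from box 3.
No further eliminations apply; box 3 can still be any of green, pink.

green, pink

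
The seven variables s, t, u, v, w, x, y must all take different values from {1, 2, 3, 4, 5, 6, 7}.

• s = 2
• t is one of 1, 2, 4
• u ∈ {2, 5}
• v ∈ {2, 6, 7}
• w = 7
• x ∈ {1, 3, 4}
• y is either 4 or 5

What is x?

3

s's domain is down to {2}, so s = 2. So t, u, v can't be 2.
u's domain is down to {5}, so u = 5. Eliminate 5 elsewhere: y.
w must be 7 (only option left). Strike 7 from v.
y has just one choice, so y = 4. Strike 4 from t, x.
That leaves t = 1. So x can't be 1.
So x = 3.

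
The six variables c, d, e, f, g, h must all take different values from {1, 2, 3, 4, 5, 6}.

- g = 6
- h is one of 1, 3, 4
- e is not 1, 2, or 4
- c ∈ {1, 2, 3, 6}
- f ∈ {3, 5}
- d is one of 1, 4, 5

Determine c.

g must be 6 (only option left). Strike 6 from c, e.
Among the 5 still-open variables, 2 fits only c (and all 5 values in {1, 2, 3, 4, 5} must be used), so c = 2.

2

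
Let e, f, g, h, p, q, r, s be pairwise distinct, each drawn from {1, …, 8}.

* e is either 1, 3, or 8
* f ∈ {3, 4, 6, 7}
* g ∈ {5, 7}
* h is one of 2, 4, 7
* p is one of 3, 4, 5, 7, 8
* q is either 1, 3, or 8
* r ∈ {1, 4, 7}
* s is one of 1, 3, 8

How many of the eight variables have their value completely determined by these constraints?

2

The 8 variables draw from only 8 values {1, 2, 3, 4, 5, 6, 7, 8}, so each is used; only h can be 2, hence h = 2.
Among the 7 still-open variables, 6 fits only f (and all 7 values in {1, 3, 4, 5, 6, 7, 8} must be used), so f = 6.
e, q, s between them cover only {1, 3, 8} — a naked triple. Remove those values from p, r.
Determined: f=6, h=2. The other variables each still have more than one consistent value. That makes 2.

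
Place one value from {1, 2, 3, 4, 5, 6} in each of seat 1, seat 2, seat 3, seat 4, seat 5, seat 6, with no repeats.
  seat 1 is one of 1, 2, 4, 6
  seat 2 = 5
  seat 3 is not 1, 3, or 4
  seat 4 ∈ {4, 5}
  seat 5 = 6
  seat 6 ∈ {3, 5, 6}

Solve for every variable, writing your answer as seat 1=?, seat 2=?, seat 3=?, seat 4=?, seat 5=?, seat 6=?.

seat 1=1, seat 2=5, seat 3=2, seat 4=4, seat 5=6, seat 6=3

seat 2 has just one choice, so seat 2 = 5. So seat 3, seat 4, seat 6 can't be 5.
seat 4 must be 4 (only option left). Remove 4 from seat 1.
seat 5 must be 6 (only option left). Remove 6 from seat 1, seat 3, seat 6.
seat 6 must be 3 (only option left).
seat 3's domain is down to {2}, so seat 3 = 2. Remove 2 from seat 1.
That leaves seat 1 = 1.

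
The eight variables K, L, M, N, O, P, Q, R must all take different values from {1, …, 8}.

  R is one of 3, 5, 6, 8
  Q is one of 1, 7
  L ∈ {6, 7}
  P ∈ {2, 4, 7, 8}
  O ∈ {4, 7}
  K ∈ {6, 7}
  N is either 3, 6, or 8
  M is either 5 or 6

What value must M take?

Among the 8 variables, 1 fits only Q (and all 8 values in {1, 2, 3, 4, 5, 6, 7, 8} must be used), so Q = 1.
The 7 still-open variables draw from only 7 values {2, 3, 4, 5, 6, 7, 8}, so each is used; only P can be 2, hence P = 2.
The 6 still-open variables draw from only 6 values {3, 4, 5, 6, 7, 8}, so each is used; only O can be 4, hence O = 4.
K and L between them cover only {6, 7} — a naked pair. Remove those values from M, N, R.
So M = 5.

5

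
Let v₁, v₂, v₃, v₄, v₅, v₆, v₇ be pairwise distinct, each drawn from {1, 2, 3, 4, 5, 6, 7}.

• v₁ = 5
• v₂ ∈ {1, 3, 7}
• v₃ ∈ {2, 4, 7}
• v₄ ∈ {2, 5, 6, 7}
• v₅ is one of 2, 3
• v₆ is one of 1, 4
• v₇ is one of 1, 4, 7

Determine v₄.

v₁ has just one choice, so v₁ = 5. Strike 5 from v₄.
The 6 still-open variables draw from only 6 values {1, 2, 3, 4, 6, 7}, so each is used; only v₄ can be 6, hence v₄ = 6.

6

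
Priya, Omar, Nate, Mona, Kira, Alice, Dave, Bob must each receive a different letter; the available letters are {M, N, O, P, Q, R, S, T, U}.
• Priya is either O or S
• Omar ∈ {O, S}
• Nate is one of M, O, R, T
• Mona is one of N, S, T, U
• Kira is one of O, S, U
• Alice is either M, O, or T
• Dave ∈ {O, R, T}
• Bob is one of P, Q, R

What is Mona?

N

Priya and Omar between them cover only {O, S} — a naked pair. Remove those values from Nate, Mona, Kira, Alice, Dave.
Kira must be U (only option left). Strike U from Mona.
Nate, Alice, Dave between them cover only {M, R, T} — a naked triple. Remove those values from Mona, Bob.
So Mona = N.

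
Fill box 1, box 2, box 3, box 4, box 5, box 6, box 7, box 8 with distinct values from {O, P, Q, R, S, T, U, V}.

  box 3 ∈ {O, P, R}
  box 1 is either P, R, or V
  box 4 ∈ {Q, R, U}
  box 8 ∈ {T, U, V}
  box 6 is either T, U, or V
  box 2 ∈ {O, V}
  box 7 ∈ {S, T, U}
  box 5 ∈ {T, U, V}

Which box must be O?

box 2

The 8 variables together cover exactly {O, P, Q, R, S, T, U, V} — 8 values for 8 variables — and Q appears only in box 4's list, so box 4 = Q.
The 7 still-open variables draw from only 7 values {O, P, R, S, T, U, V}, so each is used; only box 7 can be S, hence box 7 = S.
The 3 variables box 5, box 6, box 8 are confined to {T, U, V}, which locks those values in; drop them from box 1, box 2.
So O goes to box 2.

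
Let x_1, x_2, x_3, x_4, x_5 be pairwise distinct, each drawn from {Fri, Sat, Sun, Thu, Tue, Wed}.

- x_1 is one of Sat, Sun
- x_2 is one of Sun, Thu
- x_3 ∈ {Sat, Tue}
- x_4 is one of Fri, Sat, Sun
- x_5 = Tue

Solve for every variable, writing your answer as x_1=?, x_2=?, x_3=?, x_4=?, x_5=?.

x_5 has just one choice, so x_5 = Tue. Eliminate Tue elsewhere: x_3.
x_3's domain is down to {Sat}, so x_3 = Sat. Eliminate Sat elsewhere: x_1, x_4.
x_1 has just one choice, so x_1 = Sun. So x_2, x_4 can't be Sun.
x_2 must be Thu (only option left).
x_4 has just one choice, so x_4 = Fri.

x_1=Sun, x_2=Thu, x_3=Sat, x_4=Fri, x_5=Tue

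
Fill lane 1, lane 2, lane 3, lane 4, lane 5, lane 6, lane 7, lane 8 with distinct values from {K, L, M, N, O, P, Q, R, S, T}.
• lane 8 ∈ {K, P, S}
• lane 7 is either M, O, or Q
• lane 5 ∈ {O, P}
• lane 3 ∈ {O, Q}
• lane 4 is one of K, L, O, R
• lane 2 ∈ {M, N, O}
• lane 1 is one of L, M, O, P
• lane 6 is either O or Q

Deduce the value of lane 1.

L

lane 3 and lane 6 share exactly the 2 values {O, Q}; by pigeonhole those values go to them, so strike O, Q from lane 1, lane 2, lane 4, lane 5, lane 7.
lane 5 must be P (only option left). So lane 1, lane 8 can't be P.
lane 7 must be M (only option left). So lane 1, lane 2 can't be M.
So lane 1 = L.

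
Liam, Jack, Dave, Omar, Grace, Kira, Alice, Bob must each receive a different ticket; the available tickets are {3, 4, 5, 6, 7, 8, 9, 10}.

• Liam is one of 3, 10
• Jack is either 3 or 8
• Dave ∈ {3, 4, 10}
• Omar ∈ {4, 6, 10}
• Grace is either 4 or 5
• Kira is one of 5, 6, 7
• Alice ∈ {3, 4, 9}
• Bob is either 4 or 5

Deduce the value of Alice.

The 8 variables together cover exactly {3, 4, 5, 6, 7, 8, 9, 10} — 8 values for 8 variables — and 7 appears only in Kira's list, so Kira = 7.
Among the 7 still-open variables, 6 fits only Omar (and all 7 values in {3, 4, 5, 6, 8, 9, 10} must be used), so Omar = 6.
The 6 still-open variables draw from only 6 values {3, 4, 5, 8, 9, 10}, so each is used; only Jack can be 8, hence Jack = 8.
The 5 still-open variables together cover exactly {3, 4, 5, 9, 10} — 5 values for 5 variables — and 9 appears only in Alice's list, so Alice = 9.

9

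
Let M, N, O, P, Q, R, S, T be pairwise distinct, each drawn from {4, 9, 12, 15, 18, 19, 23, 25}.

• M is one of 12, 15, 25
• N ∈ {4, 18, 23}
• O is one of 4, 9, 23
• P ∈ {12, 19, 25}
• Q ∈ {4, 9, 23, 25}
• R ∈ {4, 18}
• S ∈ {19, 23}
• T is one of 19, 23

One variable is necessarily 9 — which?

The 8 variables together cover exactly {4, 9, 12, 15, 18, 19, 23, 25} — 8 values for 8 variables — and 15 appears only in M's list, so M = 15.
Among the 7 still-open variables, 12 fits only P (and all 7 values in {4, 9, 12, 18, 19, 23, 25} must be used), so P = 12.
The 6 still-open variables draw from only 6 values {4, 9, 18, 19, 23, 25}, so each is used; only Q can be 25, hence Q = 25.
Among the 5 still-open variables, 9 fits only O (and all 5 values in {4, 9, 18, 19, 23} must be used), so O = 9.

O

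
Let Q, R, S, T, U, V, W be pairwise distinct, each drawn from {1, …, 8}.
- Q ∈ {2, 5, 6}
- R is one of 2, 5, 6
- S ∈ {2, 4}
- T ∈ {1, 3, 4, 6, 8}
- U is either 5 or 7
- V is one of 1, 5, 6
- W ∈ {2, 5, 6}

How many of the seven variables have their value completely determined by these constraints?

3

Q, R, W share exactly the 3 values {2, 5, 6}; by pigeonhole those values go to them, so strike 2, 5, 6 from S, T, U, V.
S's domain is down to {4}, so S = 4. Eliminate 4 elsewhere: T.
U must be 7 (only option left).
V's domain is down to {1}, so V = 1. So T can't be 1.
Determined: S=4, U=7, V=1. The other variables each still have more than one consistent value. That makes 3.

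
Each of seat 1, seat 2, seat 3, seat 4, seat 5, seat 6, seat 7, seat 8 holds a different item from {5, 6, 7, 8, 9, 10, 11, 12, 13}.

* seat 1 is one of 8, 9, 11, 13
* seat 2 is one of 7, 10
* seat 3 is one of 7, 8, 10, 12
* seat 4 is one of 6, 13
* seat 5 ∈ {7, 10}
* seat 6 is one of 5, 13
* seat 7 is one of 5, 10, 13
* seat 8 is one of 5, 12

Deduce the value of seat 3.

The 2 variables seat 2 and seat 5 are confined to {7, 10}, which locks those values in; drop them from seat 3, seat 7.
The 2 variables seat 6 and seat 7 are confined to {5, 13}, which locks those values in; drop them from seat 1, seat 4, seat 8.
seat 4 must be 6 (only option left).
seat 8 has just one choice, so seat 8 = 12. So seat 3 can't be 12.
So seat 3 = 8.

8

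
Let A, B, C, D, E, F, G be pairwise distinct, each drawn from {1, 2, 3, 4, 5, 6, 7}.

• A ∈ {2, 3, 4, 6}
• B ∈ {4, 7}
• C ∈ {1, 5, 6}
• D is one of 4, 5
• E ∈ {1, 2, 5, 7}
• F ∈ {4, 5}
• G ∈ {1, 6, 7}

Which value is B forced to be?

7

Among the 7 variables, 3 fits only A (and all 7 values in {1, 2, 3, 4, 5, 6, 7} must be used), so A = 3.
The 6 still-open variables together cover exactly {1, 2, 4, 5, 6, 7} — 6 values for 6 variables — and 2 appears only in E's list, so E = 2.
D and F share exactly the 2 values {4, 5}; by pigeonhole those values go to them, so strike 4, 5 from B, C.
So B = 7.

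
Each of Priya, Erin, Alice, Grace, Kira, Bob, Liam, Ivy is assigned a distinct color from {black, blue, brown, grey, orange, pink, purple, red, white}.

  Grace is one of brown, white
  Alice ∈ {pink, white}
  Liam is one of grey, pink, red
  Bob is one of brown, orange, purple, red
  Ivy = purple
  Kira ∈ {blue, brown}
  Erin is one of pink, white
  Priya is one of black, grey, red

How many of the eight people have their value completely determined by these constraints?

3

Ivy's domain is down to {purple}, so Ivy = purple. Strike purple from Bob.
Erin and Alice share exactly the 2 values {pink, white}; by pigeonhole those values go to them, so strike pink, white from Grace, Liam.
Grace's domain is down to {brown}, so Grace = brown. So Kira, Bob can't be brown.
Kira has just one choice, so Kira = blue.
Determined: Grace=brown, Kira=blue, Ivy=purple. The other people each still have more than one consistent value. That makes 3.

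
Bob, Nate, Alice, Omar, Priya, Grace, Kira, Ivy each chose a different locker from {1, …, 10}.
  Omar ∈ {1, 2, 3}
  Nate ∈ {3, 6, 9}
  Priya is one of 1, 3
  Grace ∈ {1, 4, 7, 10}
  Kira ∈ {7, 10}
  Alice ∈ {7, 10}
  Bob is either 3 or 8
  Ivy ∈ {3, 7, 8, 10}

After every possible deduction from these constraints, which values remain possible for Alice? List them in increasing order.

The 2 variables Alice and Kira are confined to {7, 10}, which locks those values in; drop them from Grace, Ivy.
Bob and Ivy between them cover only {3, 8} — a naked pair. Remove those values from Nate, Omar, Priya.
Priya must be 1 (only option left). Remove 1 from Omar, Grace.
That leaves Grace = 4.
That leaves Omar = 2.
No further eliminations apply; Alice can still be any of 7, 10.

7, 10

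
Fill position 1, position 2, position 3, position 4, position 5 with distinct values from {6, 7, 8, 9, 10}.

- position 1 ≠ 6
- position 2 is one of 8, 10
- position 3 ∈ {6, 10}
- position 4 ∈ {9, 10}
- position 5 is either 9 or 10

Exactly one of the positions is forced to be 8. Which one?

The 5 variables draw from only 5 values {6, 7, 8, 9, 10}, so each is used; only position 3 can be 6, hence position 3 = 6.
The 4 still-open variables together cover exactly {7, 8, 9, 10} — 4 values for 4 variables — and 7 appears only in position 1's list, so position 1 = 7.
Among the 3 still-open variables, 8 fits only position 2 (and all 3 values in {8, 9, 10} must be used), so position 2 = 8.

position 2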